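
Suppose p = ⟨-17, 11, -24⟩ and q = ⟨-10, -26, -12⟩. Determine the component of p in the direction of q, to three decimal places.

p · q = (-17)·(-10) + 11·(-26) + (-24)·(-12) = 170 - 286 + 288 = 172
|q| = √(100 + 676 + 144) = √920 ≈ 30.3315
comp_q p = 172 / √920 ≈ 5.671

5.671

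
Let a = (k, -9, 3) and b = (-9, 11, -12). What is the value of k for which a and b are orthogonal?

-15

a · b = k·(-9) + (-9)·11 + 3·(-12) = -135 - 9k
Set equal to 0: -9k = 135, so k = -15.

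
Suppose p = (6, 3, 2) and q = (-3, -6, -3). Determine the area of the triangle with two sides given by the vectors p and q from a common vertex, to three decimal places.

14.849

i: 3·(-3) - 2·(-6) = -9 - (-12) = 3
j: 2·(-3) - 6·(-3) = -6 - (-18) = 12
k: 6·(-6) - 3·(-3) = -36 - (-9) = -27
p × q = (3, 12, -27)
|p × q| = √(3² + 12² + (-27)²) = √882 ≈ 29.6985
area = ½ · 29.6985 ≈ 14.849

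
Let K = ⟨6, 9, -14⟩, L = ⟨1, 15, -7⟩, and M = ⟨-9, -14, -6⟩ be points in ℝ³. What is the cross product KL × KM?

KL = (-5, 6, 7)
KM = (-15, -23, 8)
i: 6·8 - 7·(-23) = 48 - (-161) = 209
j: 7·(-15) - (-5)·8 = -105 - (-40) = -65
k: (-5)·(-23) - 6·(-15) = 115 - (-90) = 205
KL × KM = (209, -65, 205)

(209, -65, 205)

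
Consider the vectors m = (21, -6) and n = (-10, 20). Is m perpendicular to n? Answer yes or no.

m · n = 21·(-10) + (-6)·20 = -210 - 120 = -330
Nonzero, so the vectors are not orthogonal.

no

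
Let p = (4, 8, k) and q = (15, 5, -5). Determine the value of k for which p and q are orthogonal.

p · q = 4·15 + 8·5 + k·(-5) = 100 - 5k
Set equal to 0: -5k = -100, so k = 20.

20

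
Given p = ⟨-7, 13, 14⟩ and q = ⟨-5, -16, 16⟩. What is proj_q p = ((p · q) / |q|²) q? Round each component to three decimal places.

(-0.475, -1.520, 1.520)

p · q = (-7)·(-5) + 13·(-16) + 14·16 = 35 - 208 + 224 = 51
|q|² = 25 + 256 + 256 = 537
proj_q p = (51/537) · (-5, -16, 16) ≈ (-0.475, -1.520, 1.520)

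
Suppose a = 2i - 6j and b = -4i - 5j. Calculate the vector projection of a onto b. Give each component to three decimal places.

(-2.146, -2.683)

a · b = 2·(-4) + (-6)·(-5) = -8 + 30 = 22
|b|² = 16 + 25 = 41
proj_b a = (22/41) · (-4, -5) ≈ (-2.146, -2.683)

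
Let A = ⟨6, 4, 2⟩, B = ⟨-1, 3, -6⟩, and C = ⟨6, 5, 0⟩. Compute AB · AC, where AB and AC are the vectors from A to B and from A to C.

15

AB = B − A = (-7, -1, -8)
AC = C − A = (0, 1, -2)
AB · AC = (-7)·0 + (-1)·1 + (-8)·(-2) = 0 - 1 + 16 = 15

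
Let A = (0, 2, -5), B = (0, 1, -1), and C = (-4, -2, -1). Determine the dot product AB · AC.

20

AB = B − A = (0, -1, 4)
AC = C − A = (-4, -4, 4)
AB · AC = 0·(-4) + (-1)·(-4) + 4·4 = 0 + 4 + 16 = 20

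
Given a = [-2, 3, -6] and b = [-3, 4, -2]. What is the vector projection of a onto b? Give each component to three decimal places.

a · b = (-2)·(-3) + 3·4 + (-6)·(-2) = 6 + 12 + 12 = 30
|b|² = 9 + 16 + 4 = 29
proj_b a = (30/29) · (-3, 4, -2) ≈ (-3.103, 4.138, -2.069)

(-3.103, 4.138, -2.069)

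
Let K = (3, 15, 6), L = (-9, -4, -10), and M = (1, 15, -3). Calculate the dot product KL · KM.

168

KL = L − K = (-12, -19, -16)
KM = M − K = (-2, 0, -9)
KL · KM = (-12)·(-2) + (-19)·0 + (-16)·(-9) = 24 + 0 + 144 = 168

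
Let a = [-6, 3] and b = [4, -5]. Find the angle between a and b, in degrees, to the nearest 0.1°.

a · b = (-6)·4 + 3·(-5) = -24 - 15 = -39
|a|² = 36 + 9 = 45,  |a| = √45 ≈ 6.708204
|b|² = 16 + 25 = 41,  |b| = √41 ≈ 6.403124
cos θ = -39 / (6.708204 · 6.403124) ≈ -0.90796
θ = arccos(-0.90796) ≈ 155.2°

155.2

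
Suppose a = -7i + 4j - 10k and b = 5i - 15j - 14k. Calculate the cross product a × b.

i: 4·(-14) - (-10)·(-15) = -56 - 150 = -206
j: (-10)·5 - (-7)·(-14) = -50 - 98 = -148
k: (-7)·(-15) - 4·5 = 105 - 20 = 85
a × b = (-206, -148, 85)

(-206, -148, 85)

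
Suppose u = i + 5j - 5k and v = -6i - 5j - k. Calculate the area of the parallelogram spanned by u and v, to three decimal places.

i: 5·(-1) - (-5)·(-5) = -5 - 25 = -30
j: (-5)·(-6) - 1·(-1) = 30 - (-1) = 31
k: 1·(-5) - 5·(-6) = -5 - (-30) = 25
u × v = (-30, 31, 25)
|u × v| = √((-30)² + 31² + 25²) = √2486 ≈ 49.8598

49.860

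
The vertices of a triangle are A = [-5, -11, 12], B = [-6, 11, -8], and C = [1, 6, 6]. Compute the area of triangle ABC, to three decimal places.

142.602

AB = (-1, 22, -20),  AC = (6, 17, -6)
i: 22·(-6) - (-20)·17 = -132 - (-340) = 208
j: (-20)·6 - (-1)·(-6) = -120 - 6 = -126
k: (-1)·17 - 22·6 = -17 - 132 = -149
AB × AC = (208, -126, -149)
|AB × AC| = √81341 ≈ 285.2034
area = ½ · 285.2034 ≈ 142.602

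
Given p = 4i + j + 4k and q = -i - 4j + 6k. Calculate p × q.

i: 1·6 - 4·(-4) = 6 - (-16) = 22
j: 4·(-1) - 4·6 = -4 - 24 = -28
k: 4·(-4) - 1·(-1) = -16 - (-1) = -15
p × q = (22, -28, -15)

(22, -28, -15)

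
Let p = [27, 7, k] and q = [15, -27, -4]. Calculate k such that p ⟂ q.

p · q = 27·15 + 7·(-27) + k·(-4) = 216 - 4k
Set equal to 0: -4k = -216, so k = 54.

54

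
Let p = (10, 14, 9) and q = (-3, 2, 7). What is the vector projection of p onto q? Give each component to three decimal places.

(-2.952, 1.968, 6.887)

p · q = 10·(-3) + 14·2 + 9·7 = -30 + 28 + 63 = 61
|q|² = 9 + 4 + 49 = 62
proj_q p = (61/62) · (-3, 2, 7) ≈ (-2.952, 1.968, 6.887)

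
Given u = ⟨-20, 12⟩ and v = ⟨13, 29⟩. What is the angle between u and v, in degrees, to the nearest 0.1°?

83.2

u · v = (-20)·13 + 12·29 = -260 + 348 = 88
|u|² = 400 + 144 = 544,  |u| = √544 ≈ 23.323808
|v|² = 169 + 841 = 1010,  |v| = √1010 ≈ 31.780497
cos θ = 88 / (23.323808 · 31.780497) ≈ 0.11872
θ = arccos(0.11872) ≈ 83.2°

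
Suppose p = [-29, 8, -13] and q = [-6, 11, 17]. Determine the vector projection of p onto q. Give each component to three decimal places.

p · q = (-29)·(-6) + 8·11 + (-13)·17 = 174 + 88 - 221 = 41
|q|² = 36 + 121 + 289 = 446
proj_q p = (41/446) · (-6, 11, 17) ≈ (-0.552, 1.011, 1.563)

(-0.552, 1.011, 1.563)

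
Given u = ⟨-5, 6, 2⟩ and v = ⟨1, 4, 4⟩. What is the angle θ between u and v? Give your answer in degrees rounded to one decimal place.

u · v = (-5)·1 + 6·4 + 2·4 = -5 + 24 + 8 = 27
|u|² = 25 + 36 + 4 = 65,  |u| = √65 ≈ 8.062258
|v|² = 1 + 16 + 16 = 33,  |v| = √33 ≈ 5.744563
cos θ = 27 / (8.062258 · 5.744563) ≈ 0.58298
θ = arccos(0.58298) ≈ 54.3°

54.3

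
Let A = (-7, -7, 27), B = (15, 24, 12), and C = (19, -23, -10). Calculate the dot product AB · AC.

631

AB = B − A = (22, 31, -15)
AC = C − A = (26, -16, -37)
AB · AC = 22·26 + 31·(-16) + (-15)·(-37) = 572 - 496 + 555 = 631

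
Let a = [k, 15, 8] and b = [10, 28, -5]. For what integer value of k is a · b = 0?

a · b = k·10 + 15·28 + 8·(-5) = 380 + 10k
Set equal to 0: 10k = -380, so k = -38.

-38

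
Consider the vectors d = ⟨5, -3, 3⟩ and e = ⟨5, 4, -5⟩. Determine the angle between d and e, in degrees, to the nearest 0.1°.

92.2

d · e = 5·5 + (-3)·4 + 3·(-5) = 25 - 12 - 15 = -2
|d|² = 25 + 9 + 9 = 43,  |d| = √43 ≈ 6.557439
|e|² = 25 + 16 + 25 = 66,  |e| = √66 ≈ 8.124038
cos θ = -2 / (6.557439 · 8.124038) ≈ -0.03754
θ = arccos(-0.03754) ≈ 92.2°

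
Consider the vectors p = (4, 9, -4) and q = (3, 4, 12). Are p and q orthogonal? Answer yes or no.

p · q = 4·3 + 9·4 + (-4)·12 = 12 + 36 - 48 = 0
Zero, so the vectors are orthogonal.

yes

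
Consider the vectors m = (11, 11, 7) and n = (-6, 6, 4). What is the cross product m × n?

i: 11·4 - 7·6 = 44 - 42 = 2
j: 7·(-6) - 11·4 = -42 - 44 = -86
k: 11·6 - 11·(-6) = 66 - (-66) = 132
m × n = (2, -86, 132)

(2, -86, 132)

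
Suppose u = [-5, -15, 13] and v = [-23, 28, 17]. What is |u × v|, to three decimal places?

i: (-15)·17 - 13·28 = -255 - 364 = -619
j: 13·(-23) - (-5)·17 = -299 - (-85) = -214
k: (-5)·28 - (-15)·(-23) = -140 - 345 = -485
u × v = (-619, -214, -485)
|u × v| = √((-619)² + (-214)² + (-485)²) = √664182 ≈ 814.9736

814.974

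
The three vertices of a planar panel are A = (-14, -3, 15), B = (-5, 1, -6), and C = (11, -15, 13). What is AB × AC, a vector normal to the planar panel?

AB = (9, 4, -21)
AC = (25, -12, -2)
i: 4·(-2) - (-21)·(-12) = -8 - 252 = -260
j: (-21)·25 - 9·(-2) = -525 - (-18) = -507
k: 9·(-12) - 4·25 = -108 - 100 = -208
AB × AC = (-260, -507, -208)

(-260, -507, -208)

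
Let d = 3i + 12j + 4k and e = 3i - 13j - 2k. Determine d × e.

(28, 18, -75)

i: 12·(-2) - 4·(-13) = -24 - (-52) = 28
j: 4·3 - 3·(-2) = 12 - (-6) = 18
k: 3·(-13) - 12·3 = -39 - 36 = -75
d × e = (28, 18, -75)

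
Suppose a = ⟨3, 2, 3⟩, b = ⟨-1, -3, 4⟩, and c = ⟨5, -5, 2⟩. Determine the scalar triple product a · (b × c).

b × c:
i: (-3)·2 - 4·(-5) = -6 - (-20) = 14
j: 4·5 - (-1)·2 = 20 - (-2) = 22
k: (-1)·(-5) - (-3)·5 = 5 - (-15) = 20
b × c = (14, 22, 20)
a · (b × c) = 3·14 + 2·22 + 3·20 = 42 + 44 + 60 = 146

146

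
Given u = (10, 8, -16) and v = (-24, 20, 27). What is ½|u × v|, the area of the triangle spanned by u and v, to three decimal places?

i: 8·27 - (-16)·20 = 216 - (-320) = 536
j: (-16)·(-24) - 10·27 = 384 - 270 = 114
k: 10·20 - 8·(-24) = 200 - (-192) = 392
u × v = (536, 114, 392)
|u × v| = √(536² + 114² + 392²) = √453956 ≈ 673.7626
area = ½ · 673.7626 ≈ 336.881

336.881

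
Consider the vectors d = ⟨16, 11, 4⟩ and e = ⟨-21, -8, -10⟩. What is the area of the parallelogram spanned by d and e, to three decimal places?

i: 11·(-10) - 4·(-8) = -110 - (-32) = -78
j: 4·(-21) - 16·(-10) = -84 - (-160) = 76
k: 16·(-8) - 11·(-21) = -128 - (-231) = 103
d × e = (-78, 76, 103)
|d × e| = √((-78)² + 76² + 103²) = √22469 ≈ 149.8966

149.897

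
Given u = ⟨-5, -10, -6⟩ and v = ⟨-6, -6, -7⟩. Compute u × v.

i: (-10)·(-7) - (-6)·(-6) = 70 - 36 = 34
j: (-6)·(-6) - (-5)·(-7) = 36 - 35 = 1
k: (-5)·(-6) - (-10)·(-6) = 30 - 60 = -30
u × v = (34, 1, -30)

(34, 1, -30)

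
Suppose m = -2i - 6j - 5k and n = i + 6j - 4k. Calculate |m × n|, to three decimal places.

55.866

i: (-6)·(-4) - (-5)·6 = 24 - (-30) = 54
j: (-5)·1 - (-2)·(-4) = -5 - 8 = -13
k: (-2)·6 - (-6)·1 = -12 - (-6) = -6
m × n = (54, -13, -6)
|m × n| = √(54² + (-13)² + (-6)²) = √3121 ≈ 55.8659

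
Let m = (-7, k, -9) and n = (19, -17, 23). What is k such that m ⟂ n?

m · n = (-7)·19 + k·(-17) + (-9)·23 = -340 - 17k
Set equal to 0: -17k = 340, so k = -20.

-20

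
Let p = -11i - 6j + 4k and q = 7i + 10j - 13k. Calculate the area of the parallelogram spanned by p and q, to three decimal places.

i: (-6)·(-13) - 4·10 = 78 - 40 = 38
j: 4·7 - (-11)·(-13) = 28 - 143 = -115
k: (-11)·10 - (-6)·7 = -110 - (-42) = -68
p × q = (38, -115, -68)
|p × q| = √(38² + (-115)² + (-68)²) = √19293 ≈ 138.8992

138.899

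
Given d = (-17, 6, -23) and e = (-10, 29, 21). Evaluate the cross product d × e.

(793, 587, -433)

i: 6·21 - (-23)·29 = 126 - (-667) = 793
j: (-23)·(-10) - (-17)·21 = 230 - (-357) = 587
k: (-17)·29 - 6·(-10) = -493 - (-60) = -433
d × e = (793, 587, -433)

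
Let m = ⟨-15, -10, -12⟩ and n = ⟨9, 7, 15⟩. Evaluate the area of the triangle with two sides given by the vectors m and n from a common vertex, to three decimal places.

i: (-10)·15 - (-12)·7 = -150 - (-84) = -66
j: (-12)·9 - (-15)·15 = -108 - (-225) = 117
k: (-15)·7 - (-10)·9 = -105 - (-90) = -15
m × n = (-66, 117, -15)
|m × n| = √((-66)² + 117² + (-15)²) = √18270 ≈ 135.1666
area = ½ · 135.1666 ≈ 67.583

67.583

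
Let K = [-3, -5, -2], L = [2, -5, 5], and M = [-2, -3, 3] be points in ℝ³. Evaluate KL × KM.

KL = (5, 0, 7)
KM = (1, 2, 5)
i: 0·5 - 7·2 = 0 - 14 = -14
j: 7·1 - 5·5 = 7 - 25 = -18
k: 5·2 - 0·1 = 10 - 0 = 10
KL × KM = (-14, -18, 10)

(-14, -18, 10)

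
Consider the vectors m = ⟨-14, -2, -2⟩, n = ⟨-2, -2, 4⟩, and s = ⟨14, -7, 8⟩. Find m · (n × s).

n × s:
i: (-2)·8 - 4·(-7) = -16 - (-28) = 12
j: 4·14 - (-2)·8 = 56 - (-16) = 72
k: (-2)·(-7) - (-2)·14 = 14 - (-28) = 42
n × s = (12, 72, 42)
m · (n × s) = (-14)·12 + (-2)·72 + (-2)·42 = -168 - 144 - 84 = -396

-396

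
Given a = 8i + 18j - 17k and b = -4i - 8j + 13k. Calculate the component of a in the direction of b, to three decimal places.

a · b = 8·(-4) + 18·(-8) + (-17)·13 = -32 - 144 - 221 = -397
|b| = √(16 + 64 + 169) = √249 ≈ 15.7797
comp_b a = -397 / √249 ≈ -25.159

-25.159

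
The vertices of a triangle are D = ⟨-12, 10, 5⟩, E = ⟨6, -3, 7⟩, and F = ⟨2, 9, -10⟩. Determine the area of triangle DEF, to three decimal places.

DE = (18, -13, 2),  DF = (14, -1, -15)
i: (-13)·(-15) - 2·(-1) = 195 - (-2) = 197
j: 2·14 - 18·(-15) = 28 - (-270) = 298
k: 18·(-1) - (-13)·14 = -18 - (-182) = 164
DE × DF = (197, 298, 164)
|DE × DF| = √154509 ≈ 393.0763
area = ½ · 393.0763 ≈ 196.538

196.538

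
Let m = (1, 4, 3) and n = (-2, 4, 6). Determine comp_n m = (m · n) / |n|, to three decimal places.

4.276

m · n = 1·(-2) + 4·4 + 3·6 = -2 + 16 + 18 = 32
|n| = √(4 + 16 + 36) = √56 ≈ 7.4833
comp_n m = 32 / √56 ≈ 4.276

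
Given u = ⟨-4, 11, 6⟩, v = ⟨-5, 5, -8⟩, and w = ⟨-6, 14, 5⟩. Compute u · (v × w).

15

v × w:
i: 5·5 - (-8)·14 = 25 - (-112) = 137
j: (-8)·(-6) - (-5)·5 = 48 - (-25) = 73
k: (-5)·14 - 5·(-6) = -70 - (-30) = -40
v × w = (137, 73, -40)
u · (v × w) = (-4)·137 + 11·73 + 6·(-40) = -548 + 803 - 240 = 15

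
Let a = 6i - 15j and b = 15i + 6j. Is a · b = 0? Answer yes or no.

yes

a · b = 6·15 + (-15)·6 = 90 - 90 = 0
Zero, so the vectors are orthogonal.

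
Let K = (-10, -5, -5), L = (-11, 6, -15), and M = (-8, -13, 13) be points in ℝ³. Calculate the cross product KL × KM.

KL = (-1, 11, -10)
KM = (2, -8, 18)
i: 11·18 - (-10)·(-8) = 198 - 80 = 118
j: (-10)·2 - (-1)·18 = -20 - (-18) = -2
k: (-1)·(-8) - 11·2 = 8 - 22 = -14
KL × KM = (118, -2, -14)

(118, -2, -14)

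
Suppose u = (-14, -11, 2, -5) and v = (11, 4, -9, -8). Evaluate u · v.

u · v = (-14)·11 + (-11)·4 + 2·(-9) + (-5)·(-8) = -154 - 44 - 18 + 40 = -176

-176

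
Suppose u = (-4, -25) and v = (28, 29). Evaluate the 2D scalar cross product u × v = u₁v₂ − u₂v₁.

584

(-4)·29 - (-25)·28 = -116 - (-700) = 584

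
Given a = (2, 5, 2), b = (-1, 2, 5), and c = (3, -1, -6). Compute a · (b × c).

b × c:
i: 2·(-6) - 5·(-1) = -12 - (-5) = -7
j: 5·3 - (-1)·(-6) = 15 - 6 = 9
k: (-1)·(-1) - 2·3 = 1 - 6 = -5
b × c = (-7, 9, -5)
a · (b × c) = 2·(-7) + 5·9 + 2·(-5) = -14 + 45 - 10 = 21

21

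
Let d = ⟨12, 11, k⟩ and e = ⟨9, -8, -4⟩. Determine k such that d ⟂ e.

d · e = 12·9 + 11·(-8) + k·(-4) = 20 - 4k
Set equal to 0: -4k = -20, so k = 5.

5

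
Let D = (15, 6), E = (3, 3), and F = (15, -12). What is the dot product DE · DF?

54

DE = E − D = (-12, -3)
DF = F − D = (0, -18)
DE · DF = (-12)·0 + (-3)·(-18) = 0 + 54 = 54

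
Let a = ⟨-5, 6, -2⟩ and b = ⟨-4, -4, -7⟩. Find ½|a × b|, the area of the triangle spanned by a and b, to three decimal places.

i: 6·(-7) - (-2)·(-4) = -42 - 8 = -50
j: (-2)·(-4) - (-5)·(-7) = 8 - 35 = -27
k: (-5)·(-4) - 6·(-4) = 20 - (-24) = 44
a × b = (-50, -27, 44)
|a × b| = √((-50)² + (-27)² + 44²) = √5165 ≈ 71.8679
area = ½ · 71.8679 ≈ 35.934

35.934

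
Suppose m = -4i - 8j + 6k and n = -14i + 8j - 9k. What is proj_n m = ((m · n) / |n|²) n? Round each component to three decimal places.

m · n = (-4)·(-14) + (-8)·8 + 6·(-9) = 56 - 64 - 54 = -62
|n|² = 196 + 64 + 81 = 341
proj_n m = (-62/341) · (-14, 8, -9) ≈ (2.545, -1.455, 1.636)

(2.545, -1.455, 1.636)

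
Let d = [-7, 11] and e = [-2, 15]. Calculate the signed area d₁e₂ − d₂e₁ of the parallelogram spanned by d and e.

(-7)·15 - 11·(-2) = -105 - (-22) = -83

-83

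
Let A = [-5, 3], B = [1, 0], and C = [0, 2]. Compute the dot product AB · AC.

AB = B − A = (6, -3)
AC = C − A = (5, -1)
AB · AC = 6·5 + (-3)·(-1) = 30 + 3 = 33

33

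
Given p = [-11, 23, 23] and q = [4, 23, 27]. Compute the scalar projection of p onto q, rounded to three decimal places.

30.986

p · q = (-11)·4 + 23·23 + 23·27 = -44 + 529 + 621 = 1106
|q| = √(16 + 529 + 729) = √1274 ≈ 35.6931
comp_q p = 1106 / √1274 ≈ 30.986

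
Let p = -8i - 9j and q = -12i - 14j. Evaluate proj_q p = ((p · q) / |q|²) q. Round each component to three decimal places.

p · q = (-8)·(-12) + (-9)·(-14) = 96 + 126 = 222
|q|² = 144 + 196 = 340
proj_q p = (222/340) · (-12, -14) ≈ (-7.835, -9.141)

(-7.835, -9.141)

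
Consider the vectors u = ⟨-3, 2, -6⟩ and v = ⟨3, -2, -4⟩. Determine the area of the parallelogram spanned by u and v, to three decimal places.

i: 2·(-4) - (-6)·(-2) = -8 - 12 = -20
j: (-6)·3 - (-3)·(-4) = -18 - 12 = -30
k: (-3)·(-2) - 2·3 = 6 - 6 = 0
u × v = (-20, -30, 0)
|u × v| = √((-20)² + (-30)² + 0²) = √1300 ≈ 36.0555

36.056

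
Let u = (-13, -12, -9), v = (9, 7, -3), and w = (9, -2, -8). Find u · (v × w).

995

v × w:
i: 7·(-8) - (-3)·(-2) = -56 - 6 = -62
j: (-3)·9 - 9·(-8) = -27 - (-72) = 45
k: 9·(-2) - 7·9 = -18 - 63 = -81
v × w = (-62, 45, -81)
u · (v × w) = (-13)·(-62) + (-12)·45 + (-9)·(-81) = 806 - 540 + 729 = 995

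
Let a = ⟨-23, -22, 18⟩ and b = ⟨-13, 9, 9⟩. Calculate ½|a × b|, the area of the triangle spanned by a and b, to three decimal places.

305.523

i: (-22)·9 - 18·9 = -198 - 162 = -360
j: 18·(-13) - (-23)·9 = -234 - (-207) = -27
k: (-23)·9 - (-22)·(-13) = -207 - 286 = -493
a × b = (-360, -27, -493)
|a × b| = √((-360)² + (-27)² + (-493)²) = √373378 ≈ 611.0466
area = ½ · 611.0466 ≈ 305.523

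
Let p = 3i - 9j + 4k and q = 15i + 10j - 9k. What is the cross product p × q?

i: (-9)·(-9) - 4·10 = 81 - 40 = 41
j: 4·15 - 3·(-9) = 60 - (-27) = 87
k: 3·10 - (-9)·15 = 30 - (-135) = 165
p × q = (41, 87, 165)

(41, 87, 165)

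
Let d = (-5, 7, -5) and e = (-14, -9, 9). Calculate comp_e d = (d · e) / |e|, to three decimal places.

-2.008

d · e = (-5)·(-14) + 7·(-9) + (-5)·9 = 70 - 63 - 45 = -38
|e| = √(196 + 81 + 81) = √358 ≈ 18.9209
comp_e d = -38 / √358 ≈ -2.008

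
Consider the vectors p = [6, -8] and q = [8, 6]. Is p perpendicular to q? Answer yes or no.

p · q = 6·8 + (-8)·6 = 48 - 48 = 0
Zero, so the vectors are orthogonal.

yes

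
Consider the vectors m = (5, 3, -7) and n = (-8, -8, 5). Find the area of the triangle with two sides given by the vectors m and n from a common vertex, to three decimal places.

i: 3·5 - (-7)·(-8) = 15 - 56 = -41
j: (-7)·(-8) - 5·5 = 56 - 25 = 31
k: 5·(-8) - 3·(-8) = -40 - (-24) = -16
m × n = (-41, 31, -16)
|m × n| = √((-41)² + 31² + (-16)²) = √2898 ≈ 53.8331
area = ½ · 53.8331 ≈ 26.917

26.917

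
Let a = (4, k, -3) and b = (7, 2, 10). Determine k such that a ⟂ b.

a · b = 4·7 + k·2 + (-3)·10 = -2 + 2k
Set equal to 0: 2k = 2, so k = 1.

1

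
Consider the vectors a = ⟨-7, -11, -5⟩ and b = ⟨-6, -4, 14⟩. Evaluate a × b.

(-174, 128, -38)

i: (-11)·14 - (-5)·(-4) = -154 - 20 = -174
j: (-5)·(-6) - (-7)·14 = 30 - (-98) = 128
k: (-7)·(-4) - (-11)·(-6) = 28 - 66 = -38
a × b = (-174, 128, -38)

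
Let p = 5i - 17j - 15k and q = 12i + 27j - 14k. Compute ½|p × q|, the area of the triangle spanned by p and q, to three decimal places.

i: (-17)·(-14) - (-15)·27 = 238 - (-405) = 643
j: (-15)·12 - 5·(-14) = -180 - (-70) = -110
k: 5·27 - (-17)·12 = 135 - (-204) = 339
p × q = (643, -110, 339)
|p × q| = √(643² + (-110)² + 339²) = √540470 ≈ 735.1666
area = ½ · 735.1666 ≈ 367.583

367.583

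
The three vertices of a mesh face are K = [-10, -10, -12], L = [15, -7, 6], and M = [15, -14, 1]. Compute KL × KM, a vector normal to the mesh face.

(111, 125, -175)

KL = (25, 3, 18)
KM = (25, -4, 13)
i: 3·13 - 18·(-4) = 39 - (-72) = 111
j: 18·25 - 25·13 = 450 - 325 = 125
k: 25·(-4) - 3·25 = -100 - 75 = -175
KL × KM = (111, 125, -175)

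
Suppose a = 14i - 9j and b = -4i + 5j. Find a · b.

-101

a · b = 14·(-4) + (-9)·5 = -56 - 45 = -101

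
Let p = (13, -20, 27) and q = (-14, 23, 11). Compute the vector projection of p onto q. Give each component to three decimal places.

p · q = 13·(-14) + (-20)·23 + 27·11 = -182 - 460 + 297 = -345
|q|² = 196 + 529 + 121 = 846
proj_q p = (-345/846) · (-14, 23, 11) ≈ (5.709, -9.379, -4.486)

(5.709, -9.379, -4.486)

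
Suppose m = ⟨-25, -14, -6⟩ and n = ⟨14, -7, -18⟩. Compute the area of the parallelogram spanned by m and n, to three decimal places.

i: (-14)·(-18) - (-6)·(-7) = 252 - 42 = 210
j: (-6)·14 - (-25)·(-18) = -84 - 450 = -534
k: (-25)·(-7) - (-14)·14 = 175 - (-196) = 371
m × n = (210, -534, 371)
|m × n| = √(210² + (-534)² + 371²) = √466897 ≈ 683.2986

683.299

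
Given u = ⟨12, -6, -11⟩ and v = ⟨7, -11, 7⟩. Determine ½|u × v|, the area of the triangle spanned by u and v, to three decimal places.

i: (-6)·7 - (-11)·(-11) = -42 - 121 = -163
j: (-11)·7 - 12·7 = -77 - 84 = -161
k: 12·(-11) - (-6)·7 = -132 - (-42) = -90
u × v = (-163, -161, -90)
|u × v| = √((-163)² + (-161)² + (-90)²) = √60590 ≈ 246.1504
area = ½ · 246.1504 ≈ 123.075

123.075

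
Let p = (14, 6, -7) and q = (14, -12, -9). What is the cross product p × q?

(-138, 28, -252)

i: 6·(-9) - (-7)·(-12) = -54 - 84 = -138
j: (-7)·14 - 14·(-9) = -98 - (-126) = 28
k: 14·(-12) - 6·14 = -168 - 84 = -252
p × q = (-138, 28, -252)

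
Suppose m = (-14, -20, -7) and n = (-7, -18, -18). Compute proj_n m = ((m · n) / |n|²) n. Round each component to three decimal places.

m · n = (-14)·(-7) + (-20)·(-18) + (-7)·(-18) = 98 + 360 + 126 = 584
|n|² = 49 + 324 + 324 = 697
proj_n m = (584/697) · (-7, -18, -18) ≈ (-5.865, -15.082, -15.082)

(-5.865, -15.082, -15.082)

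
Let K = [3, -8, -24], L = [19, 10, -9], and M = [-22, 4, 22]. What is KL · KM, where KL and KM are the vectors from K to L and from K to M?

506

KL = L − K = (16, 18, 15)
KM = M − K = (-25, 12, 46)
KL · KM = 16·(-25) + 18·12 + 15·46 = -400 + 216 + 690 = 506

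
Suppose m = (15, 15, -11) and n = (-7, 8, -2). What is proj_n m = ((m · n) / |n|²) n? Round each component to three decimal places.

(-2.214, 2.530, -0.632)

m · n = 15·(-7) + 15·8 + (-11)·(-2) = -105 + 120 + 22 = 37
|n|² = 49 + 64 + 4 = 117
proj_n m = (37/117) · (-7, 8, -2) ≈ (-2.214, 2.530, -0.632)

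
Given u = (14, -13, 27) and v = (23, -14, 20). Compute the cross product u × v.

(118, 341, 103)

i: (-13)·20 - 27·(-14) = -260 - (-378) = 118
j: 27·23 - 14·20 = 621 - 280 = 341
k: 14·(-14) - (-13)·23 = -196 - (-299) = 103
u × v = (118, 341, 103)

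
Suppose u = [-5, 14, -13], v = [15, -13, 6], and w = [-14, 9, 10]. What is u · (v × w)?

-1745

v × w:
i: (-13)·10 - 6·9 = -130 - 54 = -184
j: 6·(-14) - 15·10 = -84 - 150 = -234
k: 15·9 - (-13)·(-14) = 135 - 182 = -47
v × w = (-184, -234, -47)
u · (v × w) = (-5)·(-184) + 14·(-234) + (-13)·(-47) = 920 - 3276 + 611 = -1745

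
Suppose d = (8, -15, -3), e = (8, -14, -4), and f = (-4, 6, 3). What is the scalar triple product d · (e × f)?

e × f:
i: (-14)·3 - (-4)·6 = -42 - (-24) = -18
j: (-4)·(-4) - 8·3 = 16 - 24 = -8
k: 8·6 - (-14)·(-4) = 48 - 56 = -8
e × f = (-18, -8, -8)
d · (e × f) = 8·(-18) + (-15)·(-8) + (-3)·(-8) = -144 + 120 + 24 = 0

0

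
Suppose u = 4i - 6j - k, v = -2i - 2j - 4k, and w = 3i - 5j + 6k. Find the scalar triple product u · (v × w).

-144

v × w:
i: (-2)·6 - (-4)·(-5) = -12 - 20 = -32
j: (-4)·3 - (-2)·6 = -12 - (-12) = 0
k: (-2)·(-5) - (-2)·3 = 10 - (-6) = 16
v × w = (-32, 0, 16)
u · (v × w) = 4·(-32) + (-6)·0 + (-1)·16 = -128 + 0 - 16 = -144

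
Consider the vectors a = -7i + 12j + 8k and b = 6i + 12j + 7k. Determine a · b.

a · b = (-7)·6 + 12·12 + 8·7 = -42 + 144 + 56 = 158

158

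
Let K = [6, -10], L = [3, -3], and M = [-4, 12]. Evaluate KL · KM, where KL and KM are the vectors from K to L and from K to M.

KL = L − K = (-3, 7)
KM = M − K = (-10, 22)
KL · KM = (-3)·(-10) + 7·22 = 30 + 154 = 184

184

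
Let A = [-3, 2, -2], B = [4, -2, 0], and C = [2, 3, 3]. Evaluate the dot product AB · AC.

AB = B − A = (7, -4, 2)
AC = C − A = (5, 1, 5)
AB · AC = 7·5 + (-4)·1 + 2·5 = 35 - 4 + 10 = 41

41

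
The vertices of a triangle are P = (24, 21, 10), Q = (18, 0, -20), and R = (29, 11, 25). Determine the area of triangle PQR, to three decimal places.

319.785

PQ = (-6, -21, -30),  PR = (5, -10, 15)
i: (-21)·15 - (-30)·(-10) = -315 - 300 = -615
j: (-30)·5 - (-6)·15 = -150 - (-90) = -60
k: (-6)·(-10) - (-21)·5 = 60 - (-105) = 165
PQ × PR = (-615, -60, 165)
|PQ × PR| = √409050 ≈ 639.5702
area = ½ · 639.5702 ≈ 319.785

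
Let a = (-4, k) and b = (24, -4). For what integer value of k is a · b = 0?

-24

a · b = (-4)·24 + k·(-4) = -96 - 4k
Set equal to 0: -4k = 96, so k = -24.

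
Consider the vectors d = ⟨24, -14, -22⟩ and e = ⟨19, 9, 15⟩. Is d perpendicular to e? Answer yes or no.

yes

d · e = 24·19 + (-14)·9 + (-22)·15 = 456 - 126 - 330 = 0
Zero, so the vectors are orthogonal.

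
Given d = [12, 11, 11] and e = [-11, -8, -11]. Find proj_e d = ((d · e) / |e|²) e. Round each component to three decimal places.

(12.258, 8.915, 12.258)

d · e = 12·(-11) + 11·(-8) + 11·(-11) = -132 - 88 - 121 = -341
|e|² = 121 + 64 + 121 = 306
proj_e d = (-341/306) · (-11, -8, -11) ≈ (12.258, 8.915, 12.258)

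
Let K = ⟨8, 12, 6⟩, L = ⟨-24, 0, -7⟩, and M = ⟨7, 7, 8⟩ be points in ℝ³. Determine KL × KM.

KL = (-32, -12, -13)
KM = (-1, -5, 2)
i: (-12)·2 - (-13)·(-5) = -24 - 65 = -89
j: (-13)·(-1) - (-32)·2 = 13 - (-64) = 77
k: (-32)·(-5) - (-12)·(-1) = 160 - 12 = 148
KL × KM = (-89, 77, 148)

(-89, 77, 148)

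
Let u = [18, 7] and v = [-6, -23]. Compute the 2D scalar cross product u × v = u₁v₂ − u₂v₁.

-372

18·(-23) - 7·(-6) = -414 - (-42) = -372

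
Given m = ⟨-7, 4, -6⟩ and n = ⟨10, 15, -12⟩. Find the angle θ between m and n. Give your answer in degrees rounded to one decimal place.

73.4

m · n = (-7)·10 + 4·15 + (-6)·(-12) = -70 + 60 + 72 = 62
|m|² = 49 + 16 + 36 = 101,  |m| = √101 ≈ 10.049876
|n|² = 100 + 225 + 144 = 469,  |n| = √469 ≈ 21.656408
cos θ = 62 / (10.049876 · 21.656408) ≈ 0.28487
θ = arccos(0.28487) ≈ 73.4°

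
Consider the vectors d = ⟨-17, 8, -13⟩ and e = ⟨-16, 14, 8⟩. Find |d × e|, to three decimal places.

i: 8·8 - (-13)·14 = 64 - (-182) = 246
j: (-13)·(-16) - (-17)·8 = 208 - (-136) = 344
k: (-17)·14 - 8·(-16) = -238 - (-128) = -110
d × e = (246, 344, -110)
|d × e| = √(246² + 344² + (-110)²) = √190952 ≈ 436.9805

436.981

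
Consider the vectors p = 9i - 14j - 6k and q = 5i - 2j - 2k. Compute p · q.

p · q = 9·5 + (-14)·(-2) + (-6)·(-2) = 45 + 28 + 12 = 85

85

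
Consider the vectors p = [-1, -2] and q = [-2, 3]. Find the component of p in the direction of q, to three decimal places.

p · q = (-1)·(-2) + (-2)·3 = 2 - 6 = -4
|q| = √(4 + 9) = √13 ≈ 3.6056
comp_q p = -4 / √13 ≈ -1.109

-1.109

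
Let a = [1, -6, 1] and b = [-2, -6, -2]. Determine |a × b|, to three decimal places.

i: (-6)·(-2) - 1·(-6) = 12 - (-6) = 18
j: 1·(-2) - 1·(-2) = -2 - (-2) = 0
k: 1·(-6) - (-6)·(-2) = -6 - 12 = -18
a × b = (18, 0, -18)
|a × b| = √(18² + 0² + (-18)²) = √648 ≈ 25.4558

25.456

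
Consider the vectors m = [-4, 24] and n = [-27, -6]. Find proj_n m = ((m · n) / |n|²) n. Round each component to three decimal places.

m · n = (-4)·(-27) + 24·(-6) = 108 - 144 = -36
|n|² = 729 + 36 = 765
proj_n m = (-36/765) · (-27, -6) ≈ (1.271, 0.282)

(1.271, 0.282)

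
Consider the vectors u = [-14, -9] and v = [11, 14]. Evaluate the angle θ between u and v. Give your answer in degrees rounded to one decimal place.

u · v = (-14)·11 + (-9)·14 = -154 - 126 = -280
|u|² = 196 + 81 = 277,  |u| = √277 ≈ 16.643317
|v|² = 121 + 196 = 317,  |v| = √317 ≈ 17.804494
cos θ = -280 / (16.643317 · 17.804494) ≈ -0.94491
θ = arccos(-0.94491) ≈ 160.9°

160.9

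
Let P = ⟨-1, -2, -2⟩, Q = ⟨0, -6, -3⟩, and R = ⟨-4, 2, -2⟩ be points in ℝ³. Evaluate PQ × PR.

PQ = (1, -4, -1)
PR = (-3, 4, 0)
i: (-4)·0 - (-1)·4 = 0 - (-4) = 4
j: (-1)·(-3) - 1·0 = 3 - 0 = 3
k: 1·4 - (-4)·(-3) = 4 - 12 = -8
PQ × PR = (4, 3, -8)

(4, 3, -8)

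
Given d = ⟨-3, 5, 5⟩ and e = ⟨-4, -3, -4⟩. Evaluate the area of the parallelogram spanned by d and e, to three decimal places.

i: 5·(-4) - 5·(-3) = -20 - (-15) = -5
j: 5·(-4) - (-3)·(-4) = -20 - 12 = -32
k: (-3)·(-3) - 5·(-4) = 9 - (-20) = 29
d × e = (-5, -32, 29)
|d × e| = √((-5)² + (-32)² + 29²) = √1890 ≈ 43.4741

43.474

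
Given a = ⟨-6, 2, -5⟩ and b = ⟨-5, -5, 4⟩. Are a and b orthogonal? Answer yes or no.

yes

a · b = (-6)·(-5) + 2·(-5) + (-5)·4 = 30 - 10 - 20 = 0
Zero, so the vectors are orthogonal.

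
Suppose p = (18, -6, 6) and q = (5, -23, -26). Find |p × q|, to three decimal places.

i: (-6)·(-26) - 6·(-23) = 156 - (-138) = 294
j: 6·5 - 18·(-26) = 30 - (-468) = 498
k: 18·(-23) - (-6)·5 = -414 - (-30) = -384
p × q = (294, 498, -384)
|p × q| = √(294² + 498² + (-384)²) = √481896 ≈ 694.1873

694.187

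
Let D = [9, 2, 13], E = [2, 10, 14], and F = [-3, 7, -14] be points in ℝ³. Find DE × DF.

(-221, -201, 61)

DE = (-7, 8, 1)
DF = (-12, 5, -27)
i: 8·(-27) - 1·5 = -216 - 5 = -221
j: 1·(-12) - (-7)·(-27) = -12 - 189 = -201
k: (-7)·5 - 8·(-12) = -35 - (-96) = 61
DE × DF = (-221, -201, 61)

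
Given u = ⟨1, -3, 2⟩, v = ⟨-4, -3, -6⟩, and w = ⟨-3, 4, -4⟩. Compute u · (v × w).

v × w:
i: (-3)·(-4) - (-6)·4 = 12 - (-24) = 36
j: (-6)·(-3) - (-4)·(-4) = 18 - 16 = 2
k: (-4)·4 - (-3)·(-3) = -16 - 9 = -25
v × w = (36, 2, -25)
u · (v × w) = 1·36 + (-3)·2 + 2·(-25) = 36 - 6 - 50 = -20

-20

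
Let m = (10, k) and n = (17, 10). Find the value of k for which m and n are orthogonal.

-17

m · n = 10·17 + k·10 = 170 + 10k
Set equal to 0: 10k = -170, so k = -17.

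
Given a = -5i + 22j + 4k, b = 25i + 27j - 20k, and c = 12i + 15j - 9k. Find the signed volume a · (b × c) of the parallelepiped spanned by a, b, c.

b × c:
i: 27·(-9) - (-20)·15 = -243 - (-300) = 57
j: (-20)·12 - 25·(-9) = -240 - (-225) = -15
k: 25·15 - 27·12 = 375 - 324 = 51
b × c = (57, -15, 51)
a · (b × c) = (-5)·57 + 22·(-15) + 4·51 = -285 - 330 + 204 = -411

-411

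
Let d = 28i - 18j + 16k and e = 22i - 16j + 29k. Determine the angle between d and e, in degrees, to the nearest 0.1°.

21.3

d · e = 28·22 + (-18)·(-16) + 16·29 = 616 + 288 + 464 = 1368
|d|² = 784 + 324 + 256 = 1364,  |d| = √1364 ≈ 36.932371
|e|² = 484 + 256 + 841 = 1581,  |e| = √1581 ≈ 39.761791
cos θ = 1368 / (36.932371 · 39.761791) ≈ 0.93156
θ = arccos(0.93156) ≈ 21.3°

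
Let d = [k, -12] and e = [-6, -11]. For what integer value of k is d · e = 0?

22

d · e = k·(-6) + (-12)·(-11) = 132 - 6k
Set equal to 0: -6k = -132, so k = 22.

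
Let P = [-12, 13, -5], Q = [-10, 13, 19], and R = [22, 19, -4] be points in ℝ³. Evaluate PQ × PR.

(-144, 814, 12)

PQ = (2, 0, 24)
PR = (34, 6, 1)
i: 0·1 - 24·6 = 0 - 144 = -144
j: 24·34 - 2·1 = 816 - 2 = 814
k: 2·6 - 0·34 = 12 - 0 = 12
PQ × PR = (-144, 814, 12)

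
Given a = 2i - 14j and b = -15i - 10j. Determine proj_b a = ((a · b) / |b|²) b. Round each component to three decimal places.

a · b = 2·(-15) + (-14)·(-10) = -30 + 140 = 110
|b|² = 225 + 100 = 325
proj_b a = (110/325) · (-15, -10) ≈ (-5.077, -3.385)

(-5.077, -3.385)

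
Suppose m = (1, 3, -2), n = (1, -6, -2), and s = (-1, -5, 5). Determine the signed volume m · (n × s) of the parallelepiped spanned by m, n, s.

n × s:
i: (-6)·5 - (-2)·(-5) = -30 - 10 = -40
j: (-2)·(-1) - 1·5 = 2 - 5 = -3
k: 1·(-5) - (-6)·(-1) = -5 - 6 = -11
n × s = (-40, -3, -11)
m · (n × s) = 1·(-40) + 3·(-3) + (-2)·(-11) = -40 - 9 + 22 = -27

-27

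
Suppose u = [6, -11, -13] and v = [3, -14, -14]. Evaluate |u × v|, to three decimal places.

i: (-11)·(-14) - (-13)·(-14) = 154 - 182 = -28
j: (-13)·3 - 6·(-14) = -39 - (-84) = 45
k: 6·(-14) - (-11)·3 = -84 - (-33) = -51
u × v = (-28, 45, -51)
|u × v| = √((-28)² + 45² + (-51)²) = √5410 ≈ 73.5527

73.553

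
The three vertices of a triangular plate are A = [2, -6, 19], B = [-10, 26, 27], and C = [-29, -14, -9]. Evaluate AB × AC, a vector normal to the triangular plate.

(-832, -584, 1088)

AB = (-12, 32, 8)
AC = (-31, -8, -28)
i: 32·(-28) - 8·(-8) = -896 - (-64) = -832
j: 8·(-31) - (-12)·(-28) = -248 - 336 = -584
k: (-12)·(-8) - 32·(-31) = 96 - (-992) = 1088
AB × AC = (-832, -584, 1088)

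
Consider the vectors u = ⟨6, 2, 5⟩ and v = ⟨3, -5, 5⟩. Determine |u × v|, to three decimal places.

52.402

i: 2·5 - 5·(-5) = 10 - (-25) = 35
j: 5·3 - 6·5 = 15 - 30 = -15
k: 6·(-5) - 2·3 = -30 - 6 = -36
u × v = (35, -15, -36)
|u × v| = √(35² + (-15)² + (-36)²) = √2746 ≈ 52.4023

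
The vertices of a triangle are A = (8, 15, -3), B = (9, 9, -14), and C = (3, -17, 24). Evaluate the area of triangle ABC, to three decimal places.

AB = (1, -6, -11),  AC = (-5, -32, 27)
i: (-6)·27 - (-11)·(-32) = -162 - 352 = -514
j: (-11)·(-5) - 1·27 = 55 - 27 = 28
k: 1·(-32) - (-6)·(-5) = -32 - 30 = -62
AB × AC = (-514, 28, -62)
|AB × AC| = √268824 ≈ 518.4824
area = ½ · 518.4824 ≈ 259.241

259.241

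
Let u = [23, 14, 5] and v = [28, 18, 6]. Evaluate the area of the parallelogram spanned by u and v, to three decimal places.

22.891

i: 14·6 - 5·18 = 84 - 90 = -6
j: 5·28 - 23·6 = 140 - 138 = 2
k: 23·18 - 14·28 = 414 - 392 = 22
u × v = (-6, 2, 22)
|u × v| = √((-6)² + 2² + 22²) = √524 ≈ 22.8910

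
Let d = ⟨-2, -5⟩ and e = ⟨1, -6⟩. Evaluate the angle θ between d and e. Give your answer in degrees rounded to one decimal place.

d · e = (-2)·1 + (-5)·(-6) = -2 + 30 = 28
|d|² = 4 + 25 = 29,  |d| = √29 ≈ 5.385165
|e|² = 1 + 36 = 37,  |e| = √37 ≈ 6.082763
cos θ = 28 / (5.385165 · 6.082763) ≈ 0.85479
θ = arccos(0.85479) ≈ 31.3°

31.3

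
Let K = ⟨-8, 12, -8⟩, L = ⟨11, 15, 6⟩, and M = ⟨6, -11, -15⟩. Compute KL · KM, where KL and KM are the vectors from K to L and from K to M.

KL = L − K = (19, 3, 14)
KM = M − K = (14, -23, -7)
KL · KM = 19·14 + 3·(-23) + 14·(-7) = 266 - 69 - 98 = 99

99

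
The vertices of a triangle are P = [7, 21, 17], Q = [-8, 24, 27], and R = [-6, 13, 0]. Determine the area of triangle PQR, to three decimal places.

PQ = (-15, 3, 10),  PR = (-13, -8, -17)
i: 3·(-17) - 10·(-8) = -51 - (-80) = 29
j: 10·(-13) - (-15)·(-17) = -130 - 255 = -385
k: (-15)·(-8) - 3·(-13) = 120 - (-39) = 159
PQ × PR = (29, -385, 159)
|PQ × PR| = √174347 ≈ 417.5488
area = ½ · 417.5488 ≈ 208.774

208.774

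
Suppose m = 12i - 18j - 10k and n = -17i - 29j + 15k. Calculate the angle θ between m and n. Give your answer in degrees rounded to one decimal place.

79.0

m · n = 12·(-17) + (-18)·(-29) + (-10)·15 = -204 + 522 - 150 = 168
|m|² = 144 + 324 + 100 = 568,  |m| = √568 ≈ 23.832751
|n|² = 289 + 841 + 225 = 1355,  |n| = √1355 ≈ 36.810325
cos θ = 168 / (23.832751 · 36.810325) ≈ 0.19150
θ = arccos(0.19150) ≈ 79.0°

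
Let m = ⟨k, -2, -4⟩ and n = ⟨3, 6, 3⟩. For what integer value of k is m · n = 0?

m · n = k·3 + (-2)·6 + (-4)·3 = -24 + 3k
Set equal to 0: 3k = 24, so k = 8.

8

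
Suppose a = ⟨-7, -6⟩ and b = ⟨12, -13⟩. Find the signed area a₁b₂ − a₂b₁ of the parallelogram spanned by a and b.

(-7)·(-13) - (-6)·12 = 91 - (-72) = 163

163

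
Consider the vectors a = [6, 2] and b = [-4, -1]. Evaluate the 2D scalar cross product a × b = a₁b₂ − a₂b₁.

6·(-1) - 2·(-4) = -6 - (-8) = 2

2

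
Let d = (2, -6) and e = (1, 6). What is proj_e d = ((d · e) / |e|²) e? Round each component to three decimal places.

d · e = 2·1 + (-6)·6 = 2 - 36 = -34
|e|² = 1 + 36 = 37
proj_e d = (-34/37) · (1, 6) ≈ (-0.919, -5.514)

(-0.919, -5.514)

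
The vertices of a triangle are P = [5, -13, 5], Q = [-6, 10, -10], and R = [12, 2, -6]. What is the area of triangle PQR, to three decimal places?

198.832

PQ = (-11, 23, -15),  PR = (7, 15, -11)
i: 23·(-11) - (-15)·15 = -253 - (-225) = -28
j: (-15)·7 - (-11)·(-11) = -105 - 121 = -226
k: (-11)·15 - 23·7 = -165 - 161 = -326
PQ × PR = (-28, -226, -326)
|PQ × PR| = √158136 ≈ 397.6632
area = ½ · 397.6632 ≈ 198.832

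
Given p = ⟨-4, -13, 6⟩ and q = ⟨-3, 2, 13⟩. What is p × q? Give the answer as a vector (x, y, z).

(-181, 34, -47)

i: (-13)·13 - 6·2 = -169 - 12 = -181
j: 6·(-3) - (-4)·13 = -18 - (-52) = 34
k: (-4)·2 - (-13)·(-3) = -8 - 39 = -47
p × q = (-181, 34, -47)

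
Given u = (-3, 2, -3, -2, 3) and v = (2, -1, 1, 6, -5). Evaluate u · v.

u · v = (-3)·2 + 2·(-1) + (-3)·1 + (-2)·6 + 3·(-5) = -6 - 2 - 3 - 12 - 15 = -38

-38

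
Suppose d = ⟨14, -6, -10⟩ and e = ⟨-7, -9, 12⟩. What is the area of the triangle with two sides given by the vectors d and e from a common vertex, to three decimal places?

i: (-6)·12 - (-10)·(-9) = -72 - 90 = -162
j: (-10)·(-7) - 14·12 = 70 - 168 = -98
k: 14·(-9) - (-6)·(-7) = -126 - 42 = -168
d × e = (-162, -98, -168)
|d × e| = √((-162)² + (-98)² + (-168)²) = √64072 ≈ 253.1245
area = ½ · 253.1245 ≈ 126.562

126.562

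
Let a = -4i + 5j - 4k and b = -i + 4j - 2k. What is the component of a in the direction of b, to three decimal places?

a · b = (-4)·(-1) + 5·4 + (-4)·(-2) = 4 + 20 + 8 = 32
|b| = √(1 + 16 + 4) = √21 ≈ 4.5826
comp_b a = 32 / √21 ≈ 6.983

6.983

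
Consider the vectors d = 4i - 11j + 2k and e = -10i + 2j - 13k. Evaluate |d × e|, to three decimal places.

175.354

i: (-11)·(-13) - 2·2 = 143 - 4 = 139
j: 2·(-10) - 4·(-13) = -20 - (-52) = 32
k: 4·2 - (-11)·(-10) = 8 - 110 = -102
d × e = (139, 32, -102)
|d × e| = √(139² + 32² + (-102)²) = √30749 ≈ 175.3539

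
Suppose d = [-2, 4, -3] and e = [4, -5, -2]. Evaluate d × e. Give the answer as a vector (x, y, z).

(-23, -16, -6)

i: 4·(-2) - (-3)·(-5) = -8 - 15 = -23
j: (-3)·4 - (-2)·(-2) = -12 - 4 = -16
k: (-2)·(-5) - 4·4 = 10 - 16 = -6
d × e = (-23, -16, -6)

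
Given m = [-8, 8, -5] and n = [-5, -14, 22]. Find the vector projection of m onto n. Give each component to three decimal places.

(1.291, 3.614, -5.679)

m · n = (-8)·(-5) + 8·(-14) + (-5)·22 = 40 - 112 - 110 = -182
|n|² = 25 + 196 + 484 = 705
proj_n m = (-182/705) · (-5, -14, 22) ≈ (1.291, 3.614, -5.679)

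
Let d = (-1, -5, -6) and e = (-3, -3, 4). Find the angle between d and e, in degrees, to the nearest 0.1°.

97.5

d · e = (-1)·(-3) + (-5)·(-3) + (-6)·4 = 3 + 15 - 24 = -6
|d|² = 1 + 25 + 36 = 62,  |d| = √62 ≈ 7.874008
|e|² = 9 + 9 + 16 = 34,  |e| = √34 ≈ 5.830952
cos θ = -6 / (7.874008 · 5.830952) ≈ -0.13068
θ = arccos(-0.13068) ≈ 97.5°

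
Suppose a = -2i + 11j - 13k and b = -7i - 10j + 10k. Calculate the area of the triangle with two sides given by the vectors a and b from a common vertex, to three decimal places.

i: 11·10 - (-13)·(-10) = 110 - 130 = -20
j: (-13)·(-7) - (-2)·10 = 91 - (-20) = 111
k: (-2)·(-10) - 11·(-7) = 20 - (-77) = 97
a × b = (-20, 111, 97)
|a × b| = √((-20)² + 111² + 97²) = √22130 ≈ 148.7616
area = ½ · 148.7616 ≈ 74.381

74.381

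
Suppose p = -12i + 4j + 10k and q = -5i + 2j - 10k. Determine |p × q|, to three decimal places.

i: 4·(-10) - 10·2 = -40 - 20 = -60
j: 10·(-5) - (-12)·(-10) = -50 - 120 = -170
k: (-12)·2 - 4·(-5) = -24 - (-20) = -4
p × q = (-60, -170, -4)
|p × q| = √((-60)² + (-170)² + (-4)²) = √32516 ≈ 180.3219

180.322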